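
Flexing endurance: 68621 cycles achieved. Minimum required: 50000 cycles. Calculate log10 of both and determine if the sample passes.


log10(68621) = 4.84
log10(50000) = 4.70
Passes: Yes


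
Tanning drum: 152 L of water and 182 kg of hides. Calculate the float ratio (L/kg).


Float ratio = water / hide weight
Ratio = 152 / 182 = 0.8


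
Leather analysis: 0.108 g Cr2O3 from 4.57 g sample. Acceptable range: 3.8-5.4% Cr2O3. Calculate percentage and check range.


Cr2O3% = 0.108 / 4.57 x 100 = 2.36%
Acceptable range: 3.8 to 5.4%
Within range: No


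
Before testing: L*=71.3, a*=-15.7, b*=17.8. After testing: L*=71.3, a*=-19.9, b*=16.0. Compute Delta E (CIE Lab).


dL = 71.3 - 71.3 = 0.0
da = -19.9 - (-15.7) = -4.2
db = 16.0 - 17.8 = -1.8
dE = sqrt((0.0)^2 + (-4.2)^2 + (-1.8)^2) = 4.57


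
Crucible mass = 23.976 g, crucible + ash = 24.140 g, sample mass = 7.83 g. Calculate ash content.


Ash mass = 0.164 g
Ash content = 2.09%

Ash mass = 24.140 - 23.976 = 0.164 g
Ash% = 0.164 / 7.83 x 100 = 2.09%


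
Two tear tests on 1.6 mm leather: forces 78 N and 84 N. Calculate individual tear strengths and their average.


Tear 1 = 78 / 1.6 = 48.8 N/mm
Tear 2 = 84 / 1.6 = 52.5 N/mm
Average = (48.8 + 52.5) / 2 = 50.7 N/mm


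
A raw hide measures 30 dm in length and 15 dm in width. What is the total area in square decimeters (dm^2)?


Area = length x width
Area = 30 x 15 = 450 dm^2


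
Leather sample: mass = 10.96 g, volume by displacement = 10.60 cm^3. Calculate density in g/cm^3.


1.034 g/cm^3


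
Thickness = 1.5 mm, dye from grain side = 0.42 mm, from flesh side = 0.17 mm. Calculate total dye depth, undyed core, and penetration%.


Total dyed = 0.42 + 0.17 = 0.59 mm
Undyed core = 1.5 - 0.59 = 0.91 mm
Penetration = 0.59 / 1.5 x 100 = 39.3%


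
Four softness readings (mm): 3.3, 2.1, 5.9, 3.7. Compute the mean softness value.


Sum = 3.3 + 2.1 + 5.9 + 3.7
Mean = 15.0 / 4 = 3.75 mm


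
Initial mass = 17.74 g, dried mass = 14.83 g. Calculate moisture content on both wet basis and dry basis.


Wet basis = 16.4%
Dry basis = 19.6%


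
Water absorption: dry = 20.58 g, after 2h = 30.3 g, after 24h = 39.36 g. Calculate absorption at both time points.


2h absorption = 47.2%
24h absorption = 91.3%

WA (2h) = (30.3 - 20.58) / 20.58 x 100 = 47.2%
WA (24h) = (39.36 - 20.58) / 20.58 x 100 = 91.3%


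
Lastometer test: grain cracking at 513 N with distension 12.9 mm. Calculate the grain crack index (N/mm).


39.8 N/mm


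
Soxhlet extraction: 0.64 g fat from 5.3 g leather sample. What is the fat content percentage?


12.1%

Fat content = 0.64 / 5.3 x 100
Fat = 12.1%


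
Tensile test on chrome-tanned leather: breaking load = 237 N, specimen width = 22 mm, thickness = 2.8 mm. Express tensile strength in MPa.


Cross-section = 22 x 2.8 = 61.6 mm^2
TS = 237 / 61.6 = 3.85 MPa
(1 N/mm^2 = 1 MPa)


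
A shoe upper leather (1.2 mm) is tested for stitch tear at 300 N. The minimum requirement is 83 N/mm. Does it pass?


STS = 250.0 N/mm
Passes: Yes

STS = 300 / 1.2 = 250.0 N/mm
Minimum required: 83 N/mm
Passes: Yes


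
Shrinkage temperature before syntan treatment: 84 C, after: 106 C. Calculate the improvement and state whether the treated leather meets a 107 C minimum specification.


Improvement = 22 C
Meets 107 C spec: No


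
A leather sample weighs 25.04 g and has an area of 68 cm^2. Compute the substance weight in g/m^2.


Substance weight = mass / area x 10000
SW = 25.04 / 68 x 10000
SW = 3682.4 g/m^2


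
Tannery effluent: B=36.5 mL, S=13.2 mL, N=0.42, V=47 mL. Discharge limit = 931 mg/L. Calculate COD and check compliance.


COD = (36.5 - 13.2) x 0.42 x 8000 / 47 = 1665.7 mg/L
Limit: 931 mg/L
Compliant: No


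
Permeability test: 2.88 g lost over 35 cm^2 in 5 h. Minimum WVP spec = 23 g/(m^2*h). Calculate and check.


WVP = 164.57 g/(m^2*h)
Meets specification: Yes


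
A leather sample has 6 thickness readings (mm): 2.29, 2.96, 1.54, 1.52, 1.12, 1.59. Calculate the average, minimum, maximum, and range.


Average = 1.84 mm
Min = 1.12 mm
Max = 2.96 mm
Range = 1.84 mm

Sum = 11.02
Average = 11.02 / 6 = 1.84 mm
Minimum = 1.12 mm
Maximum = 2.96 mm
Range = 2.96 - 1.12 = 1.84 mm


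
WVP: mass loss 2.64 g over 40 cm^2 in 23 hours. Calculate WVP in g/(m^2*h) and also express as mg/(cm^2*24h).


WVP = 28.70 g/(m^2*h)
Daily rate = 68.87 mg/(cm^2*24h)

WVP = 2.64 / (40 x 23) x 10000 = 28.70 g/(m^2*h)
Mass loss in mg = 2.64 x 1000 = 2640 mg
Per cm^2 per 24h in mg: 2640 x 24 / (40 x 23) = 63360 / 920 = 68.87 mg/(cm^2*24h)


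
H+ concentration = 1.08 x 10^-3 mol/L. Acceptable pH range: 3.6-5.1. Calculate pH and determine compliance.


pH = 2.97
Compliant: No


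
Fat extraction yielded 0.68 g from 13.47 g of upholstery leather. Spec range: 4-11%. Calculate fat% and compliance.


Fat content = 5.0%
Compliant: Yes

Fat% = 0.68 / 13.47 x 100 = 5.0%
Spec range: 4-11%
Compliant: Yes


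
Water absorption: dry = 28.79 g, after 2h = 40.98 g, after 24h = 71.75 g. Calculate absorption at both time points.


2h absorption = 42.3%
24h absorption = 149.2%

WA (2h) = (40.98 - 28.79) / 28.79 x 100 = 42.3%
WA (24h) = (71.75 - 28.79) / 28.79 x 100 = 149.2%


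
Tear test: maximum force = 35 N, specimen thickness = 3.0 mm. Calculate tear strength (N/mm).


11.7 N/mm

Tear strength = force / thickness
Tear = 35 / 3.0 = 11.7 N/mm


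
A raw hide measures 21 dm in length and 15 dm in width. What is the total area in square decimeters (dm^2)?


Area = length x width
Area = 21 x 15 = 315 dm^2


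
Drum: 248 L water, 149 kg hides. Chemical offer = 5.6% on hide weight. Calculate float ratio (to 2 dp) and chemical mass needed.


Float ratio = 248 / 149 = 1.66
Chemical = 149 x 5.6 / 100 = 8.344 kg


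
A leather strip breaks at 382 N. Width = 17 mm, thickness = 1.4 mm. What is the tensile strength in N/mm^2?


Cross-sectional area = 17 x 1.4 = 23.8 mm^2
Tensile strength = 382 / 23.8 = 16.05 N/mm^2


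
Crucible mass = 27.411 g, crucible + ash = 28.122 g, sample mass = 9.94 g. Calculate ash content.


Ash mass = 28.122 - 27.411 = 0.711 g
Ash% = 0.711 / 9.94 x 100 = 7.15%


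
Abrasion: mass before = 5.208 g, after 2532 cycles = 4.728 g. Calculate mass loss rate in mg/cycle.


Mass loss = 5.208 - 4.728 = 0.480 g
Rate = 0.480 / 2532 x 1000 = 0.190 mg/cycle


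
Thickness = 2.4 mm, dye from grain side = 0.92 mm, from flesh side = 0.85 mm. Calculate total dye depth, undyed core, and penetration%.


Total dyed = 0.92 + 0.85 = 1.77 mm
Undyed core = 2.4 - 1.77 = 0.63 mm
Penetration = 1.77 / 2.4 x 100 = 73.8%


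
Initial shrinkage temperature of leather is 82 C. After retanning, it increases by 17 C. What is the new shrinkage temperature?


99 C

New Ts = 82 + 17 = 99 C


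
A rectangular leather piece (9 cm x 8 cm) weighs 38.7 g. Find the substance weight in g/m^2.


5375.0 g/m^2

Area = 9 x 8 = 72 cm^2
SW = 38.7 / 72 x 10000 = 5375.0 g/m^2


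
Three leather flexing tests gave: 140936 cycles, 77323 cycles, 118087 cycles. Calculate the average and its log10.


Average = (140936 + 77323 + 118087) / 3 = 112115 cycles
log10(112115) = 5.05


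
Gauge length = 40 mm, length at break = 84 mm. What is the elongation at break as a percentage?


110.0%


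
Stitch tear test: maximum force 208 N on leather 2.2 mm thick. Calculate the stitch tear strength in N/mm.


94.5 N/mm

Stitch tear strength = force / thickness
STS = 208 / 2.2 = 94.5 N/mm


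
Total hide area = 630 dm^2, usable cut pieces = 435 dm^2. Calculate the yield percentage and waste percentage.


Yield = 69.0%
Waste = 31.0%


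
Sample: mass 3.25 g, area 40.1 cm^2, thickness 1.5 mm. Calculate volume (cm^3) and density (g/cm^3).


Volume = 6.015 cm^3
Density = 0.540 g/cm^3

Thickness in cm = 1.5 / 10 = 0.15 cm
Volume = 40.1 x 0.15 = 6.015 cm^3
Density = 3.25 / 6.015 = 0.540 g/cm^3


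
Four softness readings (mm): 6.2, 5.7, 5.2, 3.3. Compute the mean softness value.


Sum = 6.2 + 5.7 + 5.2 + 3.3
Mean = 20.4 / 4 = 5.10 mm


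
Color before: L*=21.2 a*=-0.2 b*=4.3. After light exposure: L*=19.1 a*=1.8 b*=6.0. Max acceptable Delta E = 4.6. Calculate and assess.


Delta E = 3.36
Passes: Yes


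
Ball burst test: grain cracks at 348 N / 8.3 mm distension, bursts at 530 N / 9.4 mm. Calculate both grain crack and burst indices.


Crack index = 348 / 8.3 = 41.9 N/mm
Burst index = 530 / 9.4 = 56.4 N/mm


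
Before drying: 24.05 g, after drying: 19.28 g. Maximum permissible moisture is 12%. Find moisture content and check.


MC = (24.05 - 19.28) / 24.05 x 100 = 19.8%
Maximum: 12%
Acceptable: No


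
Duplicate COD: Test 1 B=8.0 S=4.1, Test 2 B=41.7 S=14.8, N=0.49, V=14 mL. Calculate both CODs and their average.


COD1 = 1092.0 mg/L
COD2 = 7532.0 mg/L
Average = 4312.0 mg/L

COD1 = (8.0 - 4.1) x 0.49 x 8000 / 14 = 1092.0 mg/L
COD2 = (41.7 - 14.8) x 0.49 x 8000 / 14 = 7532.0 mg/L
Average = (1092.0 + 7532.0) / 2 = 4312.0 mg/L


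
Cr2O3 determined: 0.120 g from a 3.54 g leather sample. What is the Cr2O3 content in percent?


3.39%

Cr2O3% = 0.120 / 3.54 x 100
Cr2O3% = 3.39%


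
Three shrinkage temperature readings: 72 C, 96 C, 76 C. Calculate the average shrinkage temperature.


81.3 C

Average = (72 + 96 + 76) / 3
Average = 244 / 3 = 81.3 C


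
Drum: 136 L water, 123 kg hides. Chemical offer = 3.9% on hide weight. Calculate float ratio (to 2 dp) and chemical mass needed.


Float ratio = 136 / 123 = 1.11
Chemical = 123 x 3.9 / 100 = 4.797 kg


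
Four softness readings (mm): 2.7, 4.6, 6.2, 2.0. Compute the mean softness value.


Sum = 2.7 + 4.6 + 6.2 + 2.0
Mean = 15.5 / 4 = 3.88 mm


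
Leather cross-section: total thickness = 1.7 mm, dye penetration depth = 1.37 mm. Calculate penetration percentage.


80.6%

Penetration% = 1.37 / 1.7 x 100
Penetration = 80.6%


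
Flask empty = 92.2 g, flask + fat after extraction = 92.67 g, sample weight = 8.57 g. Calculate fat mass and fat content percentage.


Fat mass = 0.47 g
Fat content = 5.5%

Fat mass = 92.67 - 92.2 = 0.47 g
Fat% = 0.47 / 8.57 x 100 = 5.5%


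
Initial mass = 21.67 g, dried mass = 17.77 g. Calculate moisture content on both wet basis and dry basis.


Wet basis = 18.0%
Dry basis = 21.9%

Moisture lost = 21.67 - 17.77 = 3.90 g
Wet basis MC = 3.90 / 21.67 x 100 = 18.0%
Dry basis MC = 3.90 / 17.77 x 100 = 21.9%


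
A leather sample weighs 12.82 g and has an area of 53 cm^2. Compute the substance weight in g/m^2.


2418.9 g/m^2

Substance weight = mass / area x 10000
SW = 12.82 / 53 x 10000
SW = 2418.9 g/m^2


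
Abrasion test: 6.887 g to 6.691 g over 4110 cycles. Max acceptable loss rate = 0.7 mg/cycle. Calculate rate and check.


Rate = 0.048 mg/cycle
Passes: Yes

Loss = 6.887 - 6.691 = 0.196 g
Rate = 0.196 g / 4110 cycles x 1000 = 0.048 mg/cycle
Max = 0.7 mg/cycle
Passes: Yes


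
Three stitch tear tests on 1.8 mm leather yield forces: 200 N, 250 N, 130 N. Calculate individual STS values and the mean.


STS1 = 200 / 1.8 = 111.1 N/mm
STS2 = 250 / 1.8 = 138.9 N/mm
STS3 = 130 / 1.8 = 72.2 N/mm
Mean = (111.1 + 138.9 + 72.2) / 3 = 107.4 N/mm


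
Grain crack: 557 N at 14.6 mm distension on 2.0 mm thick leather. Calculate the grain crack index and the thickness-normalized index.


Crack index = 38.2 N/mm
Normalized index = 19.1 N/mm per mm


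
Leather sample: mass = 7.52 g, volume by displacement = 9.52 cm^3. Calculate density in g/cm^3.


Density = mass / volume
Density = 7.52 / 9.52 = 0.790 g/cm^3


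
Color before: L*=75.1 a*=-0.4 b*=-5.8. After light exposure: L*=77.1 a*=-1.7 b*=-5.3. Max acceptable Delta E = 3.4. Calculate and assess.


dL = 2.0, da = -1.3, db = 0.5
dE = sqrt((2.0)^2 + (-1.3)^2 + (0.5)^2) = 2.44
Max = 3.4
Passes: Yes


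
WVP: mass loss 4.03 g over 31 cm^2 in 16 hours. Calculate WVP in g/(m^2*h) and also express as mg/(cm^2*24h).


WVP = 81.25 g/(m^2*h)
Daily rate = 195.00 mg/(cm^2*24h)


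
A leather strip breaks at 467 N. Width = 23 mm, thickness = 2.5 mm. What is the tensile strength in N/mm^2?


8.12 N/mm^2

Cross-sectional area = 23 x 2.5 = 57.5 mm^2
Tensile strength = 467 / 57.5 = 8.12 N/mm^2


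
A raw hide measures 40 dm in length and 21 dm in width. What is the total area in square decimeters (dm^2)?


Area = length x width
Area = 40 x 21 = 840 dm^2


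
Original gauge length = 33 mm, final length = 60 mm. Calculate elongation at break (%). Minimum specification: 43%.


Extension = 60 - 33 = 27 mm
Elongation = 27 / 33 x 100 = 81.8%
Minimum required: 43%
Meets specification: Yes


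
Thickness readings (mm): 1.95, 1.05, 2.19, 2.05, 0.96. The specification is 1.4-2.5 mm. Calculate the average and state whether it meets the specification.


Sum = 8.20
Average = 8.20 / 5 = 1.64 mm
Specification range: 1.4 to 2.5 mm
Within spec: Yes


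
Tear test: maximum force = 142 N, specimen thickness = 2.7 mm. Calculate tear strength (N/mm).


52.6 N/mm

Tear strength = force / thickness
Tear = 142 / 2.7 = 52.6 N/mm


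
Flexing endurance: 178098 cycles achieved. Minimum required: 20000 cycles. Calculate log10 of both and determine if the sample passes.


log10(178098) = 5.25
log10(20000) = 4.30
Passes: Yes


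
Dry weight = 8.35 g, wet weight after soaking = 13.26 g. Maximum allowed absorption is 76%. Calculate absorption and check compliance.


WA = (13.26 - 8.35) / 8.35 x 100 = 58.8%
Maximum allowed: 76%
Compliant: Yes


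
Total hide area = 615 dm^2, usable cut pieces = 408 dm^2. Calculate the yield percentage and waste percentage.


Yield = 408 / 615 x 100 = 66.3%
Waste = 615 - 408 = 207 dm^2
Waste% = 100 - 66.3 = 33.7%


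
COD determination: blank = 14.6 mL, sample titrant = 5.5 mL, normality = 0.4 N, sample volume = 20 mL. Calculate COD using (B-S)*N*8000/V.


COD = (14.6 - 5.5) x 0.4 x 8000 / 20
COD = 9.1 x 0.4 x 8000 / 20
COD = 1456.0 mg/L


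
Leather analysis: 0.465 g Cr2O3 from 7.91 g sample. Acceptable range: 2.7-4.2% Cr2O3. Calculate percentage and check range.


Cr2O3 = 5.88%
Within range: No

Cr2O3% = 0.465 / 7.91 x 100 = 5.88%
Acceptable range: 2.7 to 4.2%
Within range: No


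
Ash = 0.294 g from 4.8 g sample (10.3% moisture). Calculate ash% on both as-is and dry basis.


As-is ash = 6.13%
Dry-basis ash = 6.83%

As-is ash% = 0.294 / 4.8 x 100 = 6.13%
Dry mass = 4.8 x (100 - 10.3) / 100 = 4.3056 g
Dry-basis ash% = 0.294 / 4.3056 x 100 = 6.83%


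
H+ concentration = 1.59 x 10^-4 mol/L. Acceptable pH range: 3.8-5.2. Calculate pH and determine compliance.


pH = 3.80
Compliant: Yes


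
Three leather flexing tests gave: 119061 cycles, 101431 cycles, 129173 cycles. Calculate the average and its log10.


Average = (119061 + 101431 + 129173) / 3 = 116555 cycles
log10(116555) = 5.07


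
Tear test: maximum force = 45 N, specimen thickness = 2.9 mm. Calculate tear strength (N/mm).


15.5 N/mm

Tear strength = force / thickness
Tear = 45 / 2.9 = 15.5 N/mm


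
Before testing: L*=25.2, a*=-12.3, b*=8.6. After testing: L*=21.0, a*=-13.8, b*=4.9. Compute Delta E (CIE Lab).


Delta E = 5.79

dL = 21.0 - 25.2 = -4.2
da = -13.8 - (-12.3) = -1.5
db = 4.9 - 8.6 = -3.7
dE = sqrt((-4.2)^2 + (-1.5)^2 + (-3.7)^2) = 5.79


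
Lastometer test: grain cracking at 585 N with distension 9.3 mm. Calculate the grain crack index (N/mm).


62.9 N/mm

Grain crack index = force / distension
Index = 585 / 9.3 = 62.9 N/mm


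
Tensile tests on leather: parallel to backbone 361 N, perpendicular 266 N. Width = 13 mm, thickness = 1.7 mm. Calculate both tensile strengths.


Area = 13 x 1.7 = 22.1 mm^2
TS (parallel) = 361 / 22.1 = 16.33 N/mm^2
TS (perpendicular) = 266 / 22.1 = 12.04 N/mm^2


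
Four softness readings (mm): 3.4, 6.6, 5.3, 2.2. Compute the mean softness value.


4.38 mm

Sum = 3.4 + 6.6 + 5.3 + 2.2
Mean = 17.5 / 4 = 4.38 mm


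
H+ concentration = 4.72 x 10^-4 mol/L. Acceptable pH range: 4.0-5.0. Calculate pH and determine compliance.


pH = 3.33
Compliant: No

pH = -log10(4.72 x 10^-4) = 3.33
Range: 4.0 to 5.0
Compliant: No


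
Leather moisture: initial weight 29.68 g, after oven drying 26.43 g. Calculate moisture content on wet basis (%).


Moisture = 29.68 - 26.43 = 3.25 g
MC = 3.25 / 29.68 x 100 = 11.0%


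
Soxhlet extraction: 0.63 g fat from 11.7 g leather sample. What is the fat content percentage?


Fat content = 0.63 / 11.7 x 100
Fat = 5.4%


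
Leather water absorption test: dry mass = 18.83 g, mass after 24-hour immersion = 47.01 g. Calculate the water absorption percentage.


Water absorbed = 47.01 - 18.83 = 28.18 g
WA% = 28.18 / 18.83 x 100 = 149.7%


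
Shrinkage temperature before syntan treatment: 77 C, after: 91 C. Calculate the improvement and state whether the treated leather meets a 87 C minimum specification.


Improvement = 14 C
Meets 87 C spec: Yes

Improvement = 91 - 77 = 14 C
Spec check: 91 C >= 87 C? Yes


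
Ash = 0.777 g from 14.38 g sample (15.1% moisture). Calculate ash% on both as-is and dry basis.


As-is ash = 5.40%
Dry-basis ash = 6.36%

As-is ash% = 0.777 / 14.38 x 100 = 5.40%
Dry mass = 14.38 x (100 - 15.1) / 100 = 12.20862 g
Dry-basis ash% = 0.777 / 12.20862 x 100 = 6.36%


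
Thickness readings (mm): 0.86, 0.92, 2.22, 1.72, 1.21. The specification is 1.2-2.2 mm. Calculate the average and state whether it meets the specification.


Average = 1.39 mm
Within specification: Yes

Sum = 6.93
Average = 6.93 / 5 = 1.39 mm
Specification range: 1.2 to 2.2 mm
Within spec: Yes


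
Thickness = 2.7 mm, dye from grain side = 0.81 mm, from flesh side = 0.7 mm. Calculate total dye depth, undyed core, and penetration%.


Total dyed = 1.51 mm
Undyed core = 1.19 mm
Penetration = 55.9%


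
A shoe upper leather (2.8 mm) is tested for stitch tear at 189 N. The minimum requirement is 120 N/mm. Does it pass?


STS = 67.5 N/mm
Passes: No

STS = 189 / 2.8 = 67.5 N/mm
Minimum required: 120 N/mm
Passes: No


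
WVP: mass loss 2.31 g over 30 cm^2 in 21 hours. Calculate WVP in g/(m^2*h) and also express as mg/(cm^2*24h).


WVP = 36.67 g/(m^2*h)
Daily rate = 88.00 mg/(cm^2*24h)

WVP = 2.31 / (30 x 21) x 10000 = 36.67 g/(m^2*h)
Mass loss in mg = 2.31 x 1000 = 2310 mg
Per cm^2 per 24h in mg: 2310 x 24 / (30 x 21) = 55440 / 630 = 88.00 mg/(cm^2*24h)


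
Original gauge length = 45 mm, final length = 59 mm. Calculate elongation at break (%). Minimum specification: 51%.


Extension = 59 - 45 = 14 mm
Elongation = 14 / 45 x 100 = 31.1%
Minimum required: 51%
Meets specification: No


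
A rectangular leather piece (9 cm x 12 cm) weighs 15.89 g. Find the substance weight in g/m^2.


Area = 9 x 12 = 108 cm^2
SW = 15.89 / 108 x 10000 = 1471.3 g/m^2


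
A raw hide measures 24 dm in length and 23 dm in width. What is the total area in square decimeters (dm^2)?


Area = length x width
Area = 24 x 23 = 552 dm^2


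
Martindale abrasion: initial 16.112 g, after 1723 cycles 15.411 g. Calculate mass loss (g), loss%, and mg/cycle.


Loss = 16.112 - 15.411 = 0.701 g
Loss% = 0.701 / 16.112 x 100 = 4.35%
Rate = 0.701 / 1723 x 1000 = 0.407 mg/cycle


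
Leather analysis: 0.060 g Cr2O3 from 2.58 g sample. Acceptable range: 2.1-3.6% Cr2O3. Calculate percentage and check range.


Cr2O3% = 0.060 / 2.58 x 100 = 2.33%
Acceptable range: 2.1 to 3.6%
Within range: Yes


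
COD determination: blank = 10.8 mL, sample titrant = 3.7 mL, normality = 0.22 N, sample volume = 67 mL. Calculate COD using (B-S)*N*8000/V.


COD = (10.8 - 3.7) x 0.22 x 8000 / 67
COD = 7.1 x 0.22 x 8000 / 67
COD = 186.5 mg/L


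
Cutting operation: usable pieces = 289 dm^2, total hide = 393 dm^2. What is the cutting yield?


Yield = usable / total x 100
Yield = 289 / 393 x 100 = 73.5%


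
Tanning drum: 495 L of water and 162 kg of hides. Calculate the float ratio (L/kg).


3.1


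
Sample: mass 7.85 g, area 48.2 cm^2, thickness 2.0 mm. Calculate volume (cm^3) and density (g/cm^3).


Volume = 9.640 cm^3
Density = 0.814 g/cm^3

Thickness in cm = 2.0 / 10 = 0.20 cm
Volume = 48.2 x 0.20 = 9.640 cm^3
Density = 7.85 / 9.640 = 0.814 g/cm^3


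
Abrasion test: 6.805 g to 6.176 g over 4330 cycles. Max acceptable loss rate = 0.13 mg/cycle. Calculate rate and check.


Rate = 0.145 mg/cycle
Passes: No


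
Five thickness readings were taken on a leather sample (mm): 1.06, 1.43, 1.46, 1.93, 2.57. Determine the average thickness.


1.69 mm


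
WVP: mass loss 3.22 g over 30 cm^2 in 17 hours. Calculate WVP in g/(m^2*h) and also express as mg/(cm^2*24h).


WVP = 63.14 g/(m^2*h)
Daily rate = 151.53 mg/(cm^2*24h)


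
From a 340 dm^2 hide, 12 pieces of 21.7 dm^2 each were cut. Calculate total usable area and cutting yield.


Usable area = 260.4 dm^2
Yield = 76.6%


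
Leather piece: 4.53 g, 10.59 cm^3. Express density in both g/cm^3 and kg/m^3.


0.428 g/cm^3
428 kg/m^3

Density = 4.53 / 10.59 = 0.428 g/cm^3
Convert: 0.428 x 1000 = 428 kg/m^3


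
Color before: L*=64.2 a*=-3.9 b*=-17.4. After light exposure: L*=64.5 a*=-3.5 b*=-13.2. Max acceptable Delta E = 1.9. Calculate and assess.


Delta E = 4.23
Passes: No

dL = 0.3, da = 0.4, db = 4.2
dE = sqrt((0.3)^2 + (0.4)^2 + (4.2)^2) = 4.23
Max = 1.9
Passes: No


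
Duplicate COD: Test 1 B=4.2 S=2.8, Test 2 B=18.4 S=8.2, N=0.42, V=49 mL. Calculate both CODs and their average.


COD1 = 96.0 mg/L
COD2 = 699.4 mg/L
Average = 397.7 mg/L

COD1 = (4.2 - 2.8) x 0.42 x 8000 / 49 = 96.0 mg/L
COD2 = (18.4 - 8.2) x 0.42 x 8000 / 49 = 699.4 mg/L
Average = (96.0 + 699.4) / 2 = 397.7 mg/L


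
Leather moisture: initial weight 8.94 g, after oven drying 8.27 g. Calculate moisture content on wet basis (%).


7.5%


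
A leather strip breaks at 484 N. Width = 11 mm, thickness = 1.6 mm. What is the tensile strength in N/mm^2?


27.50 N/mm^2

Cross-sectional area = 11 x 1.6 = 17.6 mm^2
Tensile strength = 484 / 17.6 = 27.50 N/mm^2


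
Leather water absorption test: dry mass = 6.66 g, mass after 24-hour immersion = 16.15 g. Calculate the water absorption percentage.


142.5%

Water absorbed = 16.15 - 6.66 = 9.49 g
WA% = 9.49 / 6.66 x 100 = 142.5%


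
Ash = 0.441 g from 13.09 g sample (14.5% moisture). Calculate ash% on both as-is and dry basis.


As-is ash = 3.37%
Dry-basis ash = 3.94%

As-is ash% = 0.441 / 13.09 x 100 = 3.37%
Dry mass = 13.09 x (100 - 14.5) / 100 = 11.19195 g
Dry-basis ash% = 0.441 / 11.19195 x 100 = 3.94%


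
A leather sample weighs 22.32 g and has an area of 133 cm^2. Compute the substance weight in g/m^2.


1678.2 g/m^2


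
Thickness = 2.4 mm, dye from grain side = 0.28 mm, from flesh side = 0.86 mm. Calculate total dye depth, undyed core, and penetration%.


Total dyed = 0.28 + 0.86 = 1.14 mm
Undyed core = 2.4 - 1.14 = 1.26 mm
Penetration = 1.14 / 2.4 x 100 = 47.5%


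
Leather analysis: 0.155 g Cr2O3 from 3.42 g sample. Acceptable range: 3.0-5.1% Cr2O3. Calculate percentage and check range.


Cr2O3% = 0.155 / 3.42 x 100 = 4.53%
Acceptable range: 3.0 to 5.1%
Within range: Yes


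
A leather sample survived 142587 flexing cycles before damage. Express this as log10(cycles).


5.15


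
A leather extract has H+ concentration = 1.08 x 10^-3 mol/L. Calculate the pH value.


pH = 2.97

pH = -log10[H+]
pH = -log10(1.08 x 10^-3) = 2.97


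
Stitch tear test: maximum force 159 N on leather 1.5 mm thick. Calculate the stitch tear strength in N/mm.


Stitch tear strength = force / thickness
STS = 159 / 1.5 = 106.0 N/mm


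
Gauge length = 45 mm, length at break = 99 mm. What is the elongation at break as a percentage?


120.0%

Extension = 99 - 45 = 54 mm
Elongation = 54 / 45 x 100 = 120.0%


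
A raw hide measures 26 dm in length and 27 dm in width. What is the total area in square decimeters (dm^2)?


Area = length x width
Area = 26 x 27 = 702 dm^2


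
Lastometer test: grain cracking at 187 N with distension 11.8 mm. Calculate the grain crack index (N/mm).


15.8 N/mm


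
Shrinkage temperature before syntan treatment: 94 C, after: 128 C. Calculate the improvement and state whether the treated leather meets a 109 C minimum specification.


Improvement = 34 C
Meets 109 C spec: Yes


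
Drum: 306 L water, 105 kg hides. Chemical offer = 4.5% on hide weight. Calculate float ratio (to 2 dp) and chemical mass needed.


Float ratio = 306 / 105 = 2.91
Chemical = 105 x 4.5 / 100 = 4.725 kg


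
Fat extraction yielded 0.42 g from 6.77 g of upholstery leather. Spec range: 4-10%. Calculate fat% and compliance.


Fat content = 6.2%
Compliant: Yes

Fat% = 0.42 / 6.77 x 100 = 6.2%
Spec range: 4-10%
Compliant: Yes


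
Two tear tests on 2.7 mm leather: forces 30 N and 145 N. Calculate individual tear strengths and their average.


Tear 1 = 30 / 2.7 = 11.1 N/mm
Tear 2 = 145 / 2.7 = 53.7 N/mm
Average = (11.1 + 53.7) / 2 = 32.4 N/mm


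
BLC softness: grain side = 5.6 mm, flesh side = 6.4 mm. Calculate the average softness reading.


Average = (5.6 + 6.4) / 2
Average = 6.00 mm


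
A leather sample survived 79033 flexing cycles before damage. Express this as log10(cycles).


log10(79033) = 4.90


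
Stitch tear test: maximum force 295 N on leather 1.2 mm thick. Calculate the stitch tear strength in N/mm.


245.8 N/mm

Stitch tear strength = force / thickness
STS = 295 / 1.2 = 245.8 N/mm


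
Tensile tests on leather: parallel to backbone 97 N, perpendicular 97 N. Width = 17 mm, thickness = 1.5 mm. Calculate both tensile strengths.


Parallel = 3.80 N/mm^2
Perpendicular = 3.80 N/mm^2


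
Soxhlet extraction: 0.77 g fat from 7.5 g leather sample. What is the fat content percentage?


10.3%

Fat content = 0.77 / 7.5 x 100
Fat = 10.3%


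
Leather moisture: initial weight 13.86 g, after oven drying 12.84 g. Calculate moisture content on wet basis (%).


7.4%


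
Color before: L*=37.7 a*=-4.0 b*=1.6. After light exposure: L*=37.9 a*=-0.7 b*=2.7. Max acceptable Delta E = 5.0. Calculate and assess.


Delta E = 3.48
Passes: Yes

dL = 0.2, da = 3.3, db = 1.1
dE = sqrt((0.2)^2 + (3.3)^2 + (1.1)^2) = 3.48
Max = 5.0
Passes: Yes


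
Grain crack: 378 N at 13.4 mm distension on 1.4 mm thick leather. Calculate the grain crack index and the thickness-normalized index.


Crack index = 378 / 13.4 = 28.2 N/mm
Normalized = 28.2 / 1.4 = 20.1 N/mm per mm


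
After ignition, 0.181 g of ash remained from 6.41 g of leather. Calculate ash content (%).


2.82%


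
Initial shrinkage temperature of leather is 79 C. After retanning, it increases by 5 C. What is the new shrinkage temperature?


New Ts = 79 + 5 = 84 C


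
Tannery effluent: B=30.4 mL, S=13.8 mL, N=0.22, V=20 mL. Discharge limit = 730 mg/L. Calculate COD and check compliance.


COD = 1460.8 mg/L
Compliant: No


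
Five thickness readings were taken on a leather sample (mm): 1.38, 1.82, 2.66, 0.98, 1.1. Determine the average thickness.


1.59 mm


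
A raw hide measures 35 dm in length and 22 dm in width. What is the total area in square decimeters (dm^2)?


770 dm^2


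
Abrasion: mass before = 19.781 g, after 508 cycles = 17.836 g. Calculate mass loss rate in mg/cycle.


Mass loss = 19.781 - 17.836 = 1.945 g
Rate = 1.945 / 508 x 1000 = 3.829 mg/cycle


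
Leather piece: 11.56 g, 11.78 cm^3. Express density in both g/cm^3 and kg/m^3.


Density = 11.56 / 11.78 = 0.981 g/cm^3
Convert: 0.981 x 1000 = 981 kg/m^3


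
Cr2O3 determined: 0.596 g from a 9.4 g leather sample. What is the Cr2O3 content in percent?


6.34%


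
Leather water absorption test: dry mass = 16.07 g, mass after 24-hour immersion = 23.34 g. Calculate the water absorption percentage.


45.2%

Water absorbed = 23.34 - 16.07 = 7.27 g
WA% = 7.27 / 16.07 x 100 = 45.2%


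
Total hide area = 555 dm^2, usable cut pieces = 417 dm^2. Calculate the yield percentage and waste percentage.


Yield = 75.1%
Waste = 24.9%

Yield = 417 / 555 x 100 = 75.1%
Waste = 555 - 417 = 138 dm^2
Waste% = 100 - 75.1 = 24.9%


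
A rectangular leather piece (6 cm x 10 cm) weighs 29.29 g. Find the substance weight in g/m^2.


Area = 6 x 10 = 60 cm^2
SW = 29.29 / 60 x 10000 = 4881.7 g/m^2


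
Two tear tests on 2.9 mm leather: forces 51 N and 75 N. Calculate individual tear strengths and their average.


Tear 1 = 51 / 2.9 = 17.6 N/mm
Tear 2 = 75 / 2.9 = 25.9 N/mm
Average = (17.6 + 25.9) / 2 = 21.8 N/mm


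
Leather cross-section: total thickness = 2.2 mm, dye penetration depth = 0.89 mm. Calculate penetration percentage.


Penetration% = 0.89 / 2.2 x 100
Penetration = 40.5%


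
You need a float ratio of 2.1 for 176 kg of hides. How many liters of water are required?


369.6 L


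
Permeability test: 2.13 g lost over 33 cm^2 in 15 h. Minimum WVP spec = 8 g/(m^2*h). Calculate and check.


WVP = 2.13 / (33 x 15) x 10000 = 43.03 g/(m^2*h)
Minimum: 8 g/(m^2*h)
Meets spec: Yes


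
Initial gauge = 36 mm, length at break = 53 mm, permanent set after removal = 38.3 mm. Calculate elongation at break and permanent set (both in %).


Elongation at break = (53 - 36) / 36 x 100 = 47.2%
Permanent set = (38.3 - 36) / 36 x 100 = 6.4%


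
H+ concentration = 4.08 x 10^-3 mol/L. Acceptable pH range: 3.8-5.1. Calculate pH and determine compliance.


pH = 2.39
Compliant: No


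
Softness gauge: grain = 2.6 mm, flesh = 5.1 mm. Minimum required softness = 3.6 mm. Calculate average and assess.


Average = (2.6 + 5.1) / 2 = 3.85 mm
Minimum = 3.6 mm
Meets requirement: Yes


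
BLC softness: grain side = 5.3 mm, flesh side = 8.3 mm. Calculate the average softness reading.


Average = (5.3 + 8.3) / 2
Average = 6.80 mm


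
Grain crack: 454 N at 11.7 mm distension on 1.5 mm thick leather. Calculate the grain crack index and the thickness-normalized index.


Crack index = 454 / 11.7 = 38.8 N/mm
Normalized = 38.8 / 1.5 = 25.9 N/mm per mm


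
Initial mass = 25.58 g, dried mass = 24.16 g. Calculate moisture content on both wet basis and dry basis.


Moisture lost = 25.58 - 24.16 = 1.42 g
Wet basis MC = 1.42 / 25.58 x 100 = 5.6%
Dry basis MC = 1.42 / 24.16 x 100 = 5.9%


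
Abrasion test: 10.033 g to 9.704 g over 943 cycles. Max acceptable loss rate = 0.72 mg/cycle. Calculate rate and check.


Loss = 10.033 - 9.704 = 0.329 g
Rate = 0.329 g / 943 cycles x 1000 = 0.349 mg/cycle
Max = 0.72 mg/cycle
Passes: Yes


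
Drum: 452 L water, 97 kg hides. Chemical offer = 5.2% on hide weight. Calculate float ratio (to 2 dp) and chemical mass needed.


Float ratio = 452 / 97 = 4.66
Chemical = 97 x 5.2 / 100 = 5.044 kg


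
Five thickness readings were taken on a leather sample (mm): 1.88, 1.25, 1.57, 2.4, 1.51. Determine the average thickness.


1.72 mm

Sum = 1.88 + 1.25 + 1.57 + 2.4 + 1.51 = 8.61
Average = 8.61 / 5 = 1.72 mm


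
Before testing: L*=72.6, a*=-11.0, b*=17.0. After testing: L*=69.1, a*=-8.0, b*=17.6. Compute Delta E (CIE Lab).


Delta E = 4.65

dL = 69.1 - 72.6 = -3.5
da = -8.0 - (-11.0) = 3.0
db = 17.6 - 17.0 = 0.6
dE = sqrt((-3.5)^2 + (3.0)^2 + (0.6)^2) = 4.65


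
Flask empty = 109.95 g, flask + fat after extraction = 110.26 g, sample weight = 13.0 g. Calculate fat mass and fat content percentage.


Fat mass = 110.26 - 109.95 = 0.31 g
Fat% = 0.31 / 13.0 x 100 = 2.4%


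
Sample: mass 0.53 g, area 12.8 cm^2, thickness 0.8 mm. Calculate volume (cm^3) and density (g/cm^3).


Thickness in cm = 0.8 / 10 = 0.08 cm
Volume = 12.8 x 0.08 = 1.024 cm^3
Density = 0.53 / 1.024 = 0.518 g/cm^3


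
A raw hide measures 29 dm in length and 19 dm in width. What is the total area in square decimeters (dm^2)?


Area = length x width
Area = 29 x 19 = 551 dm^2


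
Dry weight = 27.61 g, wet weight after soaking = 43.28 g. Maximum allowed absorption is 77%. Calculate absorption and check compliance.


Absorption = 56.8%
Compliant: Yes


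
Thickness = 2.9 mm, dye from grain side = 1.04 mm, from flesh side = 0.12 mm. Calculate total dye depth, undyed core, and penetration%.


Total dyed = 1.16 mm
Undyed core = 1.74 mm
Penetration = 40.0%

Total dyed = 1.04 + 0.12 = 1.16 mm
Undyed core = 2.9 - 1.16 = 1.74 mm
Penetration = 1.16 / 2.9 x 100 = 40.0%


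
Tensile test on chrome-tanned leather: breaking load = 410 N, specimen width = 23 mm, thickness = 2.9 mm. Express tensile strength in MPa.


6.15 MPa


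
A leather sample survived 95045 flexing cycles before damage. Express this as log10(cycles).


4.98

log10(95045) = 4.98


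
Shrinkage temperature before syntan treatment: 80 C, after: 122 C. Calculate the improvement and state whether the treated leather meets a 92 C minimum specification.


Improvement = 122 - 80 = 42 C
Spec check: 122 C >= 92 C? Yes


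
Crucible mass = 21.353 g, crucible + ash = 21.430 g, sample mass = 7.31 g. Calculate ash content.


Ash mass = 21.430 - 21.353 = 0.077 g
Ash% = 0.077 / 7.31 x 100 = 1.05%


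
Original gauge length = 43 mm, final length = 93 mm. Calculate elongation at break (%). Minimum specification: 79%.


Extension = 93 - 43 = 50 mm
Elongation = 50 / 43 x 100 = 116.3%
Minimum required: 79%
Meets specification: Yes


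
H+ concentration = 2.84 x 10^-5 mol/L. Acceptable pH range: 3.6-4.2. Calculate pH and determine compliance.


pH = -log10(2.84 x 10^-5) = 4.55
Range: 3.6 to 4.2
Compliant: No


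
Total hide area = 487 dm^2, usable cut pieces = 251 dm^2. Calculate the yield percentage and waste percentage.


Yield = 251 / 487 x 100 = 51.5%
Waste = 487 - 251 = 236 dm^2
Waste% = 100 - 51.5 = 48.5%


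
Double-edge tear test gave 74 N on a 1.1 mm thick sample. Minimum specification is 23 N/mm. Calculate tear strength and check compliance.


Tear strength = 67.3 N/mm
Compliant: Yes

Tear strength = 74 / 1.1 = 67.3 N/mm
Required minimum = 23 N/mm
Compliant: Yes


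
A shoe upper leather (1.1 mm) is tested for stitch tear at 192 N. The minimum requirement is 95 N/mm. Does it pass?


STS = 174.5 N/mm
Passes: Yes


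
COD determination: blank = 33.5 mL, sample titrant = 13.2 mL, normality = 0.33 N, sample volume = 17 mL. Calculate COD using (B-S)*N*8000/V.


COD = (33.5 - 13.2) x 0.33 x 8000 / 17
COD = 20.3 x 0.33 x 8000 / 17
COD = 3152.5 mg/L


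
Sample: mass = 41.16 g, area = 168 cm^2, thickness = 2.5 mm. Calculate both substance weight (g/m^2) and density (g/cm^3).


SW = 41.16 / 168 x 10000 = 2450.0 g/m^2
Volume = 168 x 2.5 / 10 = 42.00 cm^3
Density = 41.16 / 42.00 = 0.980 g/cm^3


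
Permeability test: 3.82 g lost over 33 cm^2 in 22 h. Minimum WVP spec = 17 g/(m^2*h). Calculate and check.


WVP = 3.82 / (33 x 22) x 10000 = 52.62 g/(m^2*h)
Minimum: 17 g/(m^2*h)
Meets spec: Yes


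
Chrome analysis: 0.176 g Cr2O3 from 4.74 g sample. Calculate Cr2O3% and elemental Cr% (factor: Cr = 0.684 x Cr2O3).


Cr2O3% = 0.176 / 4.74 x 100 = 3.71%
Cr% = 3.71 x 0.684 = 2.54%


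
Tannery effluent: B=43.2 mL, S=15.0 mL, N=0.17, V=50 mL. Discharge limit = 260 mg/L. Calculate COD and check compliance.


COD = (43.2 - 15.0) x 0.17 x 8000 / 50 = 767.0 mg/L
Limit: 260 mg/L
Compliant: No


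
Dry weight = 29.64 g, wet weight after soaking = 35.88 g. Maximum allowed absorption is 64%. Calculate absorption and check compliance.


Absorption = 21.1%
Compliant: Yes

WA = (35.88 - 29.64) / 29.64 x 100 = 21.1%
Maximum allowed: 64%
Compliant: Yes


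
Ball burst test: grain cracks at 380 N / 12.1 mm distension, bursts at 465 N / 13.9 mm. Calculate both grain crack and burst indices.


Crack index = 31.4 N/mm
Burst index = 33.5 N/mm

Crack index = 380 / 12.1 = 31.4 N/mm
Burst index = 465 / 13.9 = 33.5 N/mm


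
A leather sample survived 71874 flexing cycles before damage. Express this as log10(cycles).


log10(71874) = 4.86


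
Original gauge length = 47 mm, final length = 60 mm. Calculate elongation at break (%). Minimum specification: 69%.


Elongation = 27.7%
Meets spec: No


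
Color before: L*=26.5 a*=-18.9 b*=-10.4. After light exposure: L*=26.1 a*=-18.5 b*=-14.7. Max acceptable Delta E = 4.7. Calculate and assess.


Delta E = 4.34
Passes: Yes

dL = -0.4, da = 0.4, db = -4.3
dE = sqrt((-0.4)^2 + (0.4)^2 + (-4.3)^2) = 4.34
Max = 4.7
Passes: Yes


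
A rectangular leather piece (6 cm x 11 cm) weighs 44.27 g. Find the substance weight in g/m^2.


6707.6 g/m^2

Area = 6 x 11 = 66 cm^2
SW = 44.27 / 66 x 10000 = 6707.6 g/m^2


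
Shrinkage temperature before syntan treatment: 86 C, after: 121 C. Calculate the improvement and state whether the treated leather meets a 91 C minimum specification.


Improvement = 35 C
Meets 91 C spec: Yes


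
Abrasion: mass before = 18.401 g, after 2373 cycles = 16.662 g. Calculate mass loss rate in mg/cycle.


0.733 mg/cycle


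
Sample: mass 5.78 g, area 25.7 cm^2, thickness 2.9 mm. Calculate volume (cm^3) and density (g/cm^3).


Volume = 7.453 cm^3
Density = 0.776 g/cm^3

Thickness in cm = 2.9 / 10 = 0.29 cm
Volume = 25.7 x 0.29 = 7.453 cm^3
Density = 5.78 / 7.453 = 0.776 g/cm^3


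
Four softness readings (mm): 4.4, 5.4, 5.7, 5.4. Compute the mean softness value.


5.23 mm

Sum = 4.4 + 5.4 + 5.7 + 5.4
Mean = 20.9 / 4 = 5.23 mm


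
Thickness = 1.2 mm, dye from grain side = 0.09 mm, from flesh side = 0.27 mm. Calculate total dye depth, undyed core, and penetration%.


Total dyed = 0.36 mm
Undyed core = 0.84 mm
Penetration = 30.0%

Total dyed = 0.09 + 0.27 = 0.36 mm
Undyed core = 1.2 - 0.36 = 0.84 mm
Penetration = 0.36 / 1.2 x 100 = 30.0%


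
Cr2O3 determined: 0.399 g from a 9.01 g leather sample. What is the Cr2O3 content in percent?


Cr2O3% = 0.399 / 9.01 x 100
Cr2O3% = 4.43%


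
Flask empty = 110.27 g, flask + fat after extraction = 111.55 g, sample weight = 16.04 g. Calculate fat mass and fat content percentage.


Fat mass = 111.55 - 110.27 = 1.28 g
Fat% = 1.28 / 16.04 x 100 = 8.0%


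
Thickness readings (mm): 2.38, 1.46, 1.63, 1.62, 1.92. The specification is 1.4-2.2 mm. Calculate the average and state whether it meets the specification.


Average = 1.80 mm
Within specification: Yes

Sum = 9.01
Average = 9.01 / 5 = 1.80 mm
Specification range: 1.4 to 2.2 mm
Within spec: Yes


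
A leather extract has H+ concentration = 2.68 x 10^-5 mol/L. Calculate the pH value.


pH = 4.57

pH = -log10[H+]
pH = -log10(2.68 x 10^-5) = 4.57


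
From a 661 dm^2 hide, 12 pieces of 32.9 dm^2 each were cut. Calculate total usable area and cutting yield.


Usable area = 394.8 dm^2
Yield = 59.7%

Total usable = 12 x 32.9 = 394.8 dm^2
Yield = 394.8 / 661 x 100 = 59.7%


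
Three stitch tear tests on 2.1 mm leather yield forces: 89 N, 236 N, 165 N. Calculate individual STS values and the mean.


STS1 = 42.4 N/mm
STS2 = 112.4 N/mm
STS3 = 78.6 N/mm
Mean = 77.8 N/mm

STS1 = 89 / 2.1 = 42.4 N/mm
STS2 = 236 / 2.1 = 112.4 N/mm
STS3 = 165 / 2.1 = 78.6 N/mm
Mean = (42.4 + 112.4 + 78.6) / 3 = 77.8 N/mm


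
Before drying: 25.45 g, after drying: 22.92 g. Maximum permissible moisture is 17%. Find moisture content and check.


Moisture content = 9.9%
Acceptable: Yes

MC = (25.45 - 22.92) / 25.45 x 100 = 9.9%
Maximum: 17%
Acceptable: Yes


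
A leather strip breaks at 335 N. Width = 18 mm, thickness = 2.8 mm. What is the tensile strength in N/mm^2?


Cross-sectional area = 18 x 2.8 = 50.4 mm^2
Tensile strength = 335 / 50.4 = 6.65 N/mm^2


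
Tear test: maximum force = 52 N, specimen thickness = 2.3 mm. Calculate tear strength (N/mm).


Tear strength = force / thickness
Tear = 52 / 2.3 = 22.6 N/mm


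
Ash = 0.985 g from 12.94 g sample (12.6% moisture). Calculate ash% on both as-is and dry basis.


As-is ash = 7.61%
Dry-basis ash = 8.71%

As-is ash% = 0.985 / 12.94 x 100 = 7.61%
Dry mass = 12.94 x (100 - 12.6) / 100 = 11.30956 g
Dry-basis ash% = 0.985 / 11.30956 x 100 = 8.71%
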